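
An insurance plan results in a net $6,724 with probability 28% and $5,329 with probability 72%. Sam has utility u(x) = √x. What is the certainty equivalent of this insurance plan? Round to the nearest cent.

E[u] = 0.28·√6724 + 0.72·√5329 = 0.28·82 + 0.72·73 = 75.52
CE = (75.52)² = 5703.2704

$5,703.27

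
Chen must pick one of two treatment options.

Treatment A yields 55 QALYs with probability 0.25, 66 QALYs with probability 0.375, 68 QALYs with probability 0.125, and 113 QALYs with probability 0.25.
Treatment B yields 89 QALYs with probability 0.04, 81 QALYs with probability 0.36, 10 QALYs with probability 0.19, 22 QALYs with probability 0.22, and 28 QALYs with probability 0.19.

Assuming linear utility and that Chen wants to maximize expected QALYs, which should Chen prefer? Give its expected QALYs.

Treatment A = 0.25 × 55 + 0.375 × 66 + 0.125 × 68 + 0.25 × 113 = 13.75 + 24.75 + 8.5 + 28.25 = 75.25
Treatment B = 0.04 × 89 + 0.36 × 81 + 0.19 × 10 + 0.22 × 22 + 0.19 × 28 = 3.56 + 29.16 + 1.9 + 4.84 + 5.32 = 44.78

Treatment A (75.25 QALYs)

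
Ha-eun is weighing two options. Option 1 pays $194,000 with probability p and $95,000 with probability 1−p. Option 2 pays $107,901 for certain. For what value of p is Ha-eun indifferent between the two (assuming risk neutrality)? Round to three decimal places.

p·194000 + (1−p)·95000 = 107901
99000p + 95000 = 107901
p = (107901 − 95000) / 99000

p = 0.130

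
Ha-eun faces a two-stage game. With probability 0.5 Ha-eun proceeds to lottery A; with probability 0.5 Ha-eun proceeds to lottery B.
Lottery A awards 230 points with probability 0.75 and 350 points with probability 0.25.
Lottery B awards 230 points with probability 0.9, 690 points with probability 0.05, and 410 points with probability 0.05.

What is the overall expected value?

EV(A) = 0.75 × 230 + 0.25 × 350 = 172.5 + 87.5 = 260
EV(B) = 0.9 × 230 + 0.05 × 690 + 0.05 × 410 = 207 + 34.5 + 20.5 = 262
Overall = 0.5 × 260 + 0.5 × 262 = 130 + 131 = 261

261 points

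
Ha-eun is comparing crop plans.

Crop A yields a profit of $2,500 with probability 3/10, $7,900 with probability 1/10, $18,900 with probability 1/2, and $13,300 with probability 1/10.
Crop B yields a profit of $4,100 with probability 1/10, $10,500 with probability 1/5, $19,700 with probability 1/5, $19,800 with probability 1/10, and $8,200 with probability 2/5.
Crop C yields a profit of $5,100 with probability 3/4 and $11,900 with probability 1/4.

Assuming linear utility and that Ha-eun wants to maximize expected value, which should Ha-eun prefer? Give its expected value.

Crop A = 3/10 × 2500 + 1/10 × 7900 + 1/2 × 18900 + 1/10 × 13300 = 750 + 790 + 9450 + 1330 = 12320
Crop B = 1/10 × 4100 + 1/5 × 10500 + 1/5 × 19700 + 1/10 × 19800 + 2/5 × 8200 = 410 + 2100 + 3940 + 1980 + 3280 = 11710
Crop C = 3/4 × 5100 + 1/4 × 11900 = 3825 + 2975 = 6800

Crop A ($12,320)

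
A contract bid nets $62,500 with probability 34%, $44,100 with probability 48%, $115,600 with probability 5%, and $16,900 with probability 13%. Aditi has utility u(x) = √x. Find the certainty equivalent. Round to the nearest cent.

$48,268.09

E[u] = 0.34·√62500 + 0.48·√44100 + 0.05·√115600 + 0.13·√16900 = 0.34·250 + 0.48·210 + 0.05·340 + 0.13·130 = 219.7
CE = (219.7)² = 48268.09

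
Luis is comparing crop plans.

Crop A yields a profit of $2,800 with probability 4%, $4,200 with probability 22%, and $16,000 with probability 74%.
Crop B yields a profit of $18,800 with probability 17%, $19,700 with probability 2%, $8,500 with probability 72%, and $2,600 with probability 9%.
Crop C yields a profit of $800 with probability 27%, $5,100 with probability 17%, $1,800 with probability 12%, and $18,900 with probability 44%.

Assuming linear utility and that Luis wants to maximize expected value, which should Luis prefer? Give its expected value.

Crop A ($12,876)

Crop A = 0.04 × 2800 + 0.22 × 4200 + 0.74 × 16000 = 112 + 924 + 11840 = 12876
Crop B = 0.17 × 18800 + 0.02 × 19700 + 0.72 × 8500 + 0.09 × 2600 = 3196 + 394 + 6120 + 234 = 9944
Crop C = 0.27 × 800 + 0.17 × 5100 + 0.12 × 1800 + 0.44 × 18900 = 216 + 867 + 216 + 8316 = 9615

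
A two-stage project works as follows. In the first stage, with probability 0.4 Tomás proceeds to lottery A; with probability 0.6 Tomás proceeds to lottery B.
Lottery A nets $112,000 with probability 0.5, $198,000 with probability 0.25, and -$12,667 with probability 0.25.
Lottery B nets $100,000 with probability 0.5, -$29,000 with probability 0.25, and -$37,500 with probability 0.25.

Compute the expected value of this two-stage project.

EV(A) = 0.5 × 112000 + 0.25 × 198000 + 0.25 × (-12667) = 56000 + 49500 − 3166.75 = 102333.25
EV(B) = 0.5 × 100000 + 0.25 × (-29000) + 0.25 × (-37500) = 50000 − 7250 − 9375 = 33375
Overall = 0.4 × 102333.25 + 0.6 × 33375 = 40933.3 + 20025 = 60958.3

$60,958.30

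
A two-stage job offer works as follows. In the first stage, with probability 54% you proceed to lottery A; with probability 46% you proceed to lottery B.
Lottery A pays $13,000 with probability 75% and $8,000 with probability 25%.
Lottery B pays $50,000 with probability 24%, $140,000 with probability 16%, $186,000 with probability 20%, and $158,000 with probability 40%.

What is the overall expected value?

EV(A) = 0.75 × 13000 + 0.25 × 8000 = 9750 + 2000 = 11750
EV(B) = 0.24 × 50000 + 0.16 × 140000 + 0.2 × 186000 + 0.4 × 158000 = 12000 + 22400 + 37200 + 63200 = 134800
Overall = 0.54 × 11750 + 0.46 × 134800 = 6345 + 62008 = 68353

$68,353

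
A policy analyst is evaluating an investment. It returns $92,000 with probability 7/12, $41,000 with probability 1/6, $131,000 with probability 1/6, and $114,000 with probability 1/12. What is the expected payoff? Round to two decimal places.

$91,833.33

EV = 7/12 × 92000 + 1/6 × 41000 + 1/6 × 131000 + 1/12 × 114000 = 53666.6667 + 6833.3333 + 21833.3333 + 9500 = 91833.3333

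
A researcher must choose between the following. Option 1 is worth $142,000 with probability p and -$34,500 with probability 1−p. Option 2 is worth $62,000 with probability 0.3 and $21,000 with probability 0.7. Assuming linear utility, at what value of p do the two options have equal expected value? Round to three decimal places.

p = 0.384

EV(Option 2) = 0.3 × 62000 + 0.7 × 21000 = 18600 + 14700 = 33300
p·142000 + (1−p)·(-34500) = 33300
176500p − 34500 = 33300
p = (33300 + 34500) / 176500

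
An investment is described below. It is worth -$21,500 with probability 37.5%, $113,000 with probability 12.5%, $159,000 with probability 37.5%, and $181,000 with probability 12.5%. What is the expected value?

EV = 0.375 × (-21500) + 0.125 × 113000 + 0.375 × 159000 + 0.125 × 181000 = -8062.5 + 14125 + 59625 + 22625 = 88312.5

$88,312.50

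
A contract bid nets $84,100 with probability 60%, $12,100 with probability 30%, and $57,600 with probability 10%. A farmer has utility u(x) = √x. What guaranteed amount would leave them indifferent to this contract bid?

$53,361

E[u] = 0.6·√84100 + 0.3·√12100 + 0.1·√57600 = 0.6·290 + 0.3·110 + 0.1·240 = 231
CE = (231)² = 53361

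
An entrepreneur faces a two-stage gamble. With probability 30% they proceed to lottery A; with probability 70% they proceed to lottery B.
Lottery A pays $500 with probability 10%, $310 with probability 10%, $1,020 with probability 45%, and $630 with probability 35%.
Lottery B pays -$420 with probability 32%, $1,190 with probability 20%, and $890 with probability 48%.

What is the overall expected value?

$599.71

EV(A) = 0.1 × 500 + 0.1 × 310 + 0.45 × 1020 + 0.35 × 630 = 50 + 31 + 459 + 220.5 = 760.5
EV(B) = 0.32 × (-420) + 0.2 × 1190 + 0.48 × 890 = -134.4 + 238 + 427.2 = 530.8
Overall = 0.3 × 760.5 + 0.7 × 530.8 = 228.15 + 371.56 = 599.71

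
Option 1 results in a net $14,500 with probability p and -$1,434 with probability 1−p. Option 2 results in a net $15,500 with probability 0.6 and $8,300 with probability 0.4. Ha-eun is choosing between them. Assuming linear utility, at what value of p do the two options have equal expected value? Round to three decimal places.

p = 0.882

EV(Option 2) = 0.6 × 15500 + 0.4 × 8300 = 9300 + 3320 = 12620
p·14500 + (1−p)·(-1434) = 12620
15934p − 1434 = 12620
p = (12620 + 1434) / 15934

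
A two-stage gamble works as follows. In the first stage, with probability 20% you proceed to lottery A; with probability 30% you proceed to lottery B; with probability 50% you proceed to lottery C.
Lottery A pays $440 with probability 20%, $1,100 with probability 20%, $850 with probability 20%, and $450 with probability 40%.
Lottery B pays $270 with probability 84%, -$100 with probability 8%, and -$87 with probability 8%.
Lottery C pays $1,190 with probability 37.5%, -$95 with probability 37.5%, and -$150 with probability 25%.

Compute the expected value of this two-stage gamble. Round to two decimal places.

$381.71

EV(A) = 0.2 × 440 + 0.2 × 1100 + 0.2 × 850 + 0.4 × 450 = 88 + 220 + 170 + 180 = 658
EV(B) = 0.84 × 270 + 0.08 × (-100) + 0.08 × (-87) = 226.8 − 8 − 6.96 = 211.84
EV(C) = 0.375 × 1190 + 0.375 × (-95) + 0.25 × (-150) = 446.25 − 35.625 − 37.5 = 373.125
Overall = 0.2 × 658 + 0.3 × 211.84 + 0.5 × 373.125 = 131.6 + 63.552 + 186.5625 = 381.7145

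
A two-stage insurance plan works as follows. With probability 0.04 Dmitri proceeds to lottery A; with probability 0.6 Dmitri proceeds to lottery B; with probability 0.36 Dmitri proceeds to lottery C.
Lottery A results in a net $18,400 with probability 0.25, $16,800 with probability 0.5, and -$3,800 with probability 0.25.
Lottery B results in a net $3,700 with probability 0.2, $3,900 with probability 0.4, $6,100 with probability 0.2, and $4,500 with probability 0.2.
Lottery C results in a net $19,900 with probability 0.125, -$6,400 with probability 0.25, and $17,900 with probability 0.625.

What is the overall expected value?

EV(A) = 0.25 × 18400 + 0.5 × 16800 + 0.25 × (-3800) = 4600 + 8400 − 950 = 12050
EV(B) = 0.2 × 3700 + 0.4 × 3900 + 0.2 × 6100 + 0.2 × 4500 = 740 + 1560 + 1220 + 900 = 4420
EV(C) = 0.125 × 19900 + 0.25 × (-6400) + 0.625 × 17900 = 2487.5 − 1600 + 11187.5 = 12075
Overall = 0.04 × 12050 + 0.6 × 4420 + 0.36 × 12075 = 482 + 2652 + 4347 = 7481

$7,481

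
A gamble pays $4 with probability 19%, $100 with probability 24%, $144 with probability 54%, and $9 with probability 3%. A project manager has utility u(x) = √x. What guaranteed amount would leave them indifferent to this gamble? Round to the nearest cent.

E[u] = 0.19·√4 + 0.24·√100 + 0.54·√144 + 0.03·√9 = 0.19·2 + 0.24·10 + 0.54·12 + 0.03·3 = 9.35
CE = (9.35)² = 87.4225

$87.42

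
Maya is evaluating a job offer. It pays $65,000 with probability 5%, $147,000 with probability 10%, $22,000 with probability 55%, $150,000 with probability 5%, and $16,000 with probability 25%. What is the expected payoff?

EV = 0.05 × 65000 + 0.1 × 147000 + 0.55 × 22000 + 0.05 × 150000 + 0.25 × 16000 = 3250 + 14700 + 12100 + 7500 + 4000 = 41550

$41,550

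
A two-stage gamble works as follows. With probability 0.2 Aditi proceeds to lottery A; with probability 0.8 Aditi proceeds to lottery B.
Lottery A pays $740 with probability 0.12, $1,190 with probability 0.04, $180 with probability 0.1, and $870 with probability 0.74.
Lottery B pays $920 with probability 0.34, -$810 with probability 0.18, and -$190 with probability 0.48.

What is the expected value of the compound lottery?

$220.28

EV(A) = 0.12 × 740 + 0.04 × 1190 + 0.1 × 180 + 0.74 × 870 = 88.8 + 47.6 + 18 + 643.8 = 798.2
EV(B) = 0.34 × 920 + 0.18 × (-810) + 0.48 × (-190) = 312.8 − 145.8 − 91.2 = 75.8
Overall = 0.2 × 798.2 + 0.8 × 75.8 = 159.64 + 60.64 = 220.28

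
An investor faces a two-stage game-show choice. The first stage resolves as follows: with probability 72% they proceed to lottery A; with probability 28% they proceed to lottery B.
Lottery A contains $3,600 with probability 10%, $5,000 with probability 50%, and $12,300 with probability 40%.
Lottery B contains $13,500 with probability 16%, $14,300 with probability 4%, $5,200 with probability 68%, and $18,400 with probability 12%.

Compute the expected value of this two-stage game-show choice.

$7,974.88

EV(A) = 0.1 × 3600 + 0.5 × 5000 + 0.4 × 12300 = 360 + 2500 + 4920 = 7780
EV(B) = 0.16 × 13500 + 0.04 × 14300 + 0.68 × 5200 + 0.12 × 18400 = 2160 + 572 + 3536 + 2208 = 8476
Overall = 0.72 × 7780 + 0.28 × 8476 = 5601.6 + 2373.28 = 7974.88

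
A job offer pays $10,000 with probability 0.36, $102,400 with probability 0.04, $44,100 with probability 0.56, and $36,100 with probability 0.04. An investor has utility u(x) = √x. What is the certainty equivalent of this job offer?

$30,276

E[u] = 0.36·√10000 + 0.04·√102400 + 0.56·√44100 + 0.04·√36100 = 0.36·100 + 0.04·320 + 0.56·210 + 0.04·190 = 174
CE = (174)² = 30276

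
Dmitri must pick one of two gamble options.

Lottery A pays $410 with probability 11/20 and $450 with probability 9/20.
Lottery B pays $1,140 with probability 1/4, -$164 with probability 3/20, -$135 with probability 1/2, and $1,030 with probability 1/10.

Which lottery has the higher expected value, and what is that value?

Lottery A = 11/20 × 410 + 9/20 × 450 = 225.5 + 202.5 = 428
Lottery B = 1/4 × 1140 + 3/20 × (-164) + 1/2 × (-135) + 1/10 × 1030 = 285 − 24.6 − 67.5 + 103 = 295.9

Lottery A ($428)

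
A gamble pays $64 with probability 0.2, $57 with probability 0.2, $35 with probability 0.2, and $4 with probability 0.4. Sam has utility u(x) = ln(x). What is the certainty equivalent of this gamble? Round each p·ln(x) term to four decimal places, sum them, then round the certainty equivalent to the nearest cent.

E[u] = 0.2·ln(64) + 0.2·ln(57) + 0.2·ln(35) + 0.4·ln(4) = 0.8318 + 0.8086 + 0.7111 + 0.5545 = 2.9060
CE = e^2.9060 ≈ 18.28

$18.28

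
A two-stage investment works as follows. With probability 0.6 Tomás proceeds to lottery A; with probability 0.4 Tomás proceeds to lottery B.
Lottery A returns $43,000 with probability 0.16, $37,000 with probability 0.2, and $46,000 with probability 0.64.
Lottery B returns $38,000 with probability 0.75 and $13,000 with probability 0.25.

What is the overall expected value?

$38,932

EV(A) = 0.16 × 43000 + 0.2 × 37000 + 0.64 × 46000 = 6880 + 7400 + 29440 = 43720
EV(B) = 0.75 × 38000 + 0.25 × 13000 = 28500 + 3250 = 31750
Overall = 0.6 × 43720 + 0.4 × 31750 = 26232 + 12700 = 38932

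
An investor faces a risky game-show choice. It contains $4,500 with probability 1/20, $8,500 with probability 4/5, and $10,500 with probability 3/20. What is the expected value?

$8,600

EV = 1/20 × 4500 + 4/5 × 8500 + 3/20 × 10500 = 225 + 6800 + 1575 = 8600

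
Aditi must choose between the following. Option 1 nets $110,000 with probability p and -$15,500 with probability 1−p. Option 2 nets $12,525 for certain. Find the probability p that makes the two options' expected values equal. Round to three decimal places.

p = 0.223

p·110000 + (1−p)·(-15500) = 12525
125500p − 15500 = 12525
p = (12525 + 15500) / 125500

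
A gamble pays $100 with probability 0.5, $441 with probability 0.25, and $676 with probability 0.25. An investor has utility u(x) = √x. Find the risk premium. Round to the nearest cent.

$48.69

E[u] = 0.5·√100 + 0.25·√441 + 0.25·√676 = 0.5·10 + 0.25·21 + 0.25·26 = 16.75
CE = (16.75)² = 280.5625
Risk premium = EV − CE = 329.25 − 280.5625 = 48.6875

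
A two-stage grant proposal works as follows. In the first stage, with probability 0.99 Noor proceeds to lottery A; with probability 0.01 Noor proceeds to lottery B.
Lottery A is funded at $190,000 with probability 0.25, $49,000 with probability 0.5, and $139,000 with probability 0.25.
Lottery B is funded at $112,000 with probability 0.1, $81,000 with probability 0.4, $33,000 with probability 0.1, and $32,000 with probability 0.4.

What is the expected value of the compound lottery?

EV(A) = 0.25 × 190000 + 0.5 × 49000 + 0.25 × 139000 = 47500 + 24500 + 34750 = 106750
EV(B) = 0.1 × 112000 + 0.4 × 81000 + 0.1 × 33000 + 0.4 × 32000 = 11200 + 32400 + 3300 + 12800 = 59700
Overall = 0.99 × 106750 + 0.01 × 59700 = 105682.5 + 597 = 106279.5

$106,279.50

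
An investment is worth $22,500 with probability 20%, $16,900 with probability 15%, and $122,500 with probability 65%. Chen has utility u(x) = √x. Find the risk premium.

$9,931

E[u] = 0.2·√22500 + 0.15·√16900 + 0.65·√122500 = 0.2·150 + 0.15·130 + 0.65·350 = 277
CE = (277)² = 76729
Risk premium = EV − CE = 86660 − 76729 = 9931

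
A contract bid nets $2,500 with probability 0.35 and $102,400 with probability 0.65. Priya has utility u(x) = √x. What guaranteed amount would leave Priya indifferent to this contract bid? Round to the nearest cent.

E[u] = 0.35·√2500 + 0.65·√102400 = 0.35·50 + 0.65·320 = 225.5
CE = (225.5)² = 50850.25

$50,850.25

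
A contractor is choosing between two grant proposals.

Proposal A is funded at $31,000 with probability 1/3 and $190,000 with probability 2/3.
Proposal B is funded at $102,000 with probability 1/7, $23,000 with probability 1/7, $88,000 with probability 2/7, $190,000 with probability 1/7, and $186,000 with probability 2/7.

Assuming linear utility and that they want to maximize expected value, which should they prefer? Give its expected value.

Proposal A ($137,000)

Proposal A = 1/3 × 31000 + 2/3 × 190000 = 10333.3333 + 126666.6667 = 137000
Proposal B = 1/7 × 102000 + 1/7 × 23000 + 2/7 × 88000 + 1/7 × 190000 + 2/7 × 186000 = 14571.4286 + 3285.7143 + 25142.8571 + 27142.8571 + 53142.8571 = 123285.7143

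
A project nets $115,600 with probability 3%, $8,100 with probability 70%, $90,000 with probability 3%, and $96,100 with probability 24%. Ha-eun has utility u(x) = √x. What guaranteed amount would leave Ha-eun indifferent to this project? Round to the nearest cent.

E[u] = 0.03·√115600 + 0.7·√8100 + 0.03·√90000 + 0.24·√96100 = 0.03·340 + 0.7·90 + 0.03·300 + 0.24·310 = 156.6
CE = (156.6)² = 24523.56

$24,523.56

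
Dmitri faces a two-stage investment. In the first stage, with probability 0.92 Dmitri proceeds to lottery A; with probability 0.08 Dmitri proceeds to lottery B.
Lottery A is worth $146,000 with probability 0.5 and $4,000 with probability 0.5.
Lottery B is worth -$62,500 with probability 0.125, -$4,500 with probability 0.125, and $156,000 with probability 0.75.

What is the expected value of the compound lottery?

$77,690

EV(A) = 0.5 × 146000 + 0.5 × 4000 = 73000 + 2000 = 75000
EV(B) = 0.125 × (-62500) + 0.125 × (-4500) + 0.75 × 156000 = -7812.5 − 562.5 + 117000 = 108625
Overall = 0.92 × 75000 + 0.08 × 108625 = 69000 + 8690 = 77690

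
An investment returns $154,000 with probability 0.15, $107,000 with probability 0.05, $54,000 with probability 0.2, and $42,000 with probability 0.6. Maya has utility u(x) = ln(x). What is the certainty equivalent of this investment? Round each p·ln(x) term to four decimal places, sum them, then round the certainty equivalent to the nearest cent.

E[u] = 0.15·ln(154000) + 0.05·ln(107000) + 0.2·ln(54000) + 0.6·ln(42000) = 1.7917 + 0.5790 + 2.1793 + 6.3873 = 10.9373
CE = e^10.9373 ≈ 56235.30

$56,235.30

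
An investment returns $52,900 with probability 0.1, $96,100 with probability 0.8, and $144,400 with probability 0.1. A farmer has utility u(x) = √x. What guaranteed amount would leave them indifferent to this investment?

$95,481

E[u] = 0.1·√52900 + 0.8·√96100 + 0.1·√144400 = 0.1·230 + 0.8·310 + 0.1·380 = 309
CE = (309)² = 95481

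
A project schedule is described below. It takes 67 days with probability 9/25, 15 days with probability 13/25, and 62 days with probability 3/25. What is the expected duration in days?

EV = 9/25 × 67 + 13/25 × 15 + 3/25 × 62 = 24.12 + 7.8 + 7.44 = 39.36

39.36 days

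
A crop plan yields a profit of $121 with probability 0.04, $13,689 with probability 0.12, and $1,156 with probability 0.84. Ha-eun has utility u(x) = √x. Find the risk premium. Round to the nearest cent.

E[u] = 0.04·√121 + 0.12·√13689 + 0.84·√1156 = 0.04·11 + 0.12·117 + 0.84·34 = 43.04
CE = (43.04)² = 1852.4416
Risk premium = EV − CE = 2618.56 − 1852.4416 = 766.1184

$766.12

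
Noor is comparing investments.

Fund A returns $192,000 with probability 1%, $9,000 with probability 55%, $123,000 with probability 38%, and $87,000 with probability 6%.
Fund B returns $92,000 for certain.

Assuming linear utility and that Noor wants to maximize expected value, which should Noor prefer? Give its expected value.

Fund A = 0.01 × 192000 + 0.55 × 9000 + 0.38 × 123000 + 0.06 × 87000 = 1920 + 4950 + 46740 + 5220 = 58830
Fund B: 92000 (certain)

Fund B ($92,000)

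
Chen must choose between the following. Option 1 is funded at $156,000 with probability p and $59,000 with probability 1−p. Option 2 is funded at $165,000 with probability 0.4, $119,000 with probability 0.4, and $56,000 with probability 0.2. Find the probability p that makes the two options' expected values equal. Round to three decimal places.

EV(Option 2) = 0.4 × 165000 + 0.4 × 119000 + 0.2 × 56000 = 66000 + 47600 + 11200 = 124800
p·156000 + (1−p)·59000 = 124800
97000p + 59000 = 124800
p = (124800 − 59000) / 97000

p = 0.678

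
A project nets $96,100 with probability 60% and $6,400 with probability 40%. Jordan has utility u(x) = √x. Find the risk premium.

$12,696

E[u] = 0.6·√96100 + 0.4·√6400 = 0.6·310 + 0.4·80 = 218
CE = (218)² = 47524
Risk premium = EV − CE = 60220 − 47524 = 12696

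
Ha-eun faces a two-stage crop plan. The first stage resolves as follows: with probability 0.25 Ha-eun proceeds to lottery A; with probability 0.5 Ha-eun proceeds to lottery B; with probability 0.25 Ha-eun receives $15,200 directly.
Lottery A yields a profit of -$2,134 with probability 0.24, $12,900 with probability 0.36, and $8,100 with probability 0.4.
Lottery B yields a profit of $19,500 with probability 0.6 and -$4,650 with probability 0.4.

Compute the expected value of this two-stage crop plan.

$10,562.96

EV(A) = 0.24 × (-2134) + 0.36 × 12900 + 0.4 × 8100 = -512.16 + 4644 + 3240 = 7371.84
EV(B) = 0.6 × 19500 + 0.4 × (-4650) = 11700 − 1860 = 9840
Branch C: 15200 (certain)
Overall = 0.25 × 7371.84 + 0.5 × 9840 + 0.25 × 15200 = 1842.96 + 4920 + 3800 = 10562.96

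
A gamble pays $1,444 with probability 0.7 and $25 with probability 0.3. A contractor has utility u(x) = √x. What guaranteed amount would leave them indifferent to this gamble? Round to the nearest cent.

$789.61

E[u] = 0.7·√1444 + 0.3·√25 = 0.7·38 + 0.3·5 = 28.1
CE = (28.1)² = 789.61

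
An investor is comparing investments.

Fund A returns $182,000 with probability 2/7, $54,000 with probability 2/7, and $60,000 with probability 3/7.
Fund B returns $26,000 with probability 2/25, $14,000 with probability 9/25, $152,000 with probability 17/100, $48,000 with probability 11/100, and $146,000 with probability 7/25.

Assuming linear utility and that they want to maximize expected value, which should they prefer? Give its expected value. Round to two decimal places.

Fund A = 2/7 × 182000 + 2/7 × 54000 + 3/7 × 60000 = 52000 + 15428.5714 + 25714.2857 = 93142.8571
Fund B = 2/25 × 26000 + 9/25 × 14000 + 17/100 × 152000 + 11/100 × 48000 + 7/25 × 146000 = 2080 + 5040 + 25840 + 5280 + 40880 = 79120

Fund A ($93,142.86)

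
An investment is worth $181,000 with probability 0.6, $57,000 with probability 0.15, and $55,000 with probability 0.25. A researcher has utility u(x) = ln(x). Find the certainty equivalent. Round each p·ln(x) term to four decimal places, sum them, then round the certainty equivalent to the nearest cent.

$113,006.43

E[u] = 0.6·ln(181000) + 0.15·ln(57000) + 0.25·ln(55000) = 7.2638 + 1.6426 + 2.7288 = 11.6352
CE = e^11.6352 ≈ 113006.43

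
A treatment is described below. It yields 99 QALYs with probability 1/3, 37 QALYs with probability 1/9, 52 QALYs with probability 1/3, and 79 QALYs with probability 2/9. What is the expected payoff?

72 QALYs

EV = 1/3 × 99 + 1/9 × 37 + 1/3 × 52 + 2/9 × 79 = 33 + 4.1111 + 17.3333 + 17.5556 = 72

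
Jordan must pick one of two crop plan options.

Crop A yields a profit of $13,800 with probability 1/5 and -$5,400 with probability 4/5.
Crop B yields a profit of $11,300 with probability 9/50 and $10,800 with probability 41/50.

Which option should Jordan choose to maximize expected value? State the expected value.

Crop B ($10,890)

Crop A = 1/5 × 13800 + 4/5 × (-5400) = 2760 − 4320 = -1560
Crop B = 9/50 × 11300 + 41/50 × 10800 = 2034 + 8856 = 10890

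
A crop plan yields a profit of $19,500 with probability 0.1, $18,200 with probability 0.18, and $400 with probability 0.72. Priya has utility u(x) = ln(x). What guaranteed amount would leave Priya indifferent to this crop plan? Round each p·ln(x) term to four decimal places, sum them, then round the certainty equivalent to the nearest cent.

E[u] = 0.1·ln(19500) + 0.18·ln(18200) + 0.72·ln(400) = 0.9878 + 1.7657 + 4.3139 = 7.0674
CE = e^7.0674 ≈ 1173.09

$1,173.09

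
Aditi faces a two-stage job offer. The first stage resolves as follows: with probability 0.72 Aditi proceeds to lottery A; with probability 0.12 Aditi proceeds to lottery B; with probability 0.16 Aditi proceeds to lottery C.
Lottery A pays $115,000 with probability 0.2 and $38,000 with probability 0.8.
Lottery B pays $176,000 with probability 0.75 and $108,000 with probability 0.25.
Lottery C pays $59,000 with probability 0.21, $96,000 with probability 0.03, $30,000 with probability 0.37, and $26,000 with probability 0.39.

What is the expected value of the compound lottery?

$63,369.60

EV(A) = 0.2 × 115000 + 0.8 × 38000 = 23000 + 30400 = 53400
EV(B) = 0.75 × 176000 + 0.25 × 108000 = 132000 + 27000 = 159000
EV(C) = 0.21 × 59000 + 0.03 × 96000 + 0.37 × 30000 + 0.39 × 26000 = 12390 + 2880 + 11100 + 10140 = 36510
Overall = 0.72 × 53400 + 0.12 × 159000 + 0.16 × 36510 = 38448 + 19080 + 5841.6 = 63369.6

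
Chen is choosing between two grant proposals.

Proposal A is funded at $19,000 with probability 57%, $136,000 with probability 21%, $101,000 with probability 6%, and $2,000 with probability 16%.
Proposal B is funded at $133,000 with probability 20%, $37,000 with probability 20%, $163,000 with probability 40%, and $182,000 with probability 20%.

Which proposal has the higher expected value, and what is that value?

Proposal B ($135,600)

Proposal A = 0.57 × 19000 + 0.21 × 136000 + 0.06 × 101000 + 0.16 × 2000 = 10830 + 28560 + 6060 + 320 = 45770
Proposal B = 0.2 × 133000 + 0.2 × 37000 + 0.4 × 163000 + 0.2 × 182000 = 26600 + 7400 + 65200 + 36400 = 135600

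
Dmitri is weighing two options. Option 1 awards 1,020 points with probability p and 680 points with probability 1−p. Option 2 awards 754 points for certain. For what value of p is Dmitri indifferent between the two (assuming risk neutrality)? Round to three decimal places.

p = 0.218

p·1020 + (1−p)·680 = 754
340p + 680 = 754
p = (754 − 680) / 340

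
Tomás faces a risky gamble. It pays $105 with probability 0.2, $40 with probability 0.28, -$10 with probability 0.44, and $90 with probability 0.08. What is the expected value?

EV = 0.2 × 105 + 0.28 × 40 + 0.44 × (-10) + 0.08 × 90 = 21 + 11.2 − 4.4 + 7.2 = 35

$35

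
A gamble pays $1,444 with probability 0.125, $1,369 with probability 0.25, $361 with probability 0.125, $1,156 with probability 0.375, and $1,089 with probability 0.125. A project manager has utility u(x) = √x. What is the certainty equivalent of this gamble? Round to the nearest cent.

E[u] = 0.125·√1444 + 0.25·√1369 + 0.125·√361 + 0.375·√1156 + 0.125·√1089 = 0.125·38 + 0.25·37 + 0.125·19 + 0.375·34 + 0.125·33 = 33.25
CE = (33.25)² = 1105.5625

$1,105.56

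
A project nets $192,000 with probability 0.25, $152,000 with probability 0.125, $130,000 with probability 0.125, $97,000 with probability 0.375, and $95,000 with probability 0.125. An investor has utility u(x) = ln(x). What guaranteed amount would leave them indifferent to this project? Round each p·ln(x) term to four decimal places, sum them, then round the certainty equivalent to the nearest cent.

$125,907.15

E[u] = 0.25·ln(192000) + 0.125·ln(152000) + 0.125·ln(130000) + 0.375·ln(97000) + 0.125·ln(95000) = 3.0413 + 1.4915 + 1.4719 + 4.3059 + 1.4327 = 11.7433
CE = e^11.7433 ≈ 125907.15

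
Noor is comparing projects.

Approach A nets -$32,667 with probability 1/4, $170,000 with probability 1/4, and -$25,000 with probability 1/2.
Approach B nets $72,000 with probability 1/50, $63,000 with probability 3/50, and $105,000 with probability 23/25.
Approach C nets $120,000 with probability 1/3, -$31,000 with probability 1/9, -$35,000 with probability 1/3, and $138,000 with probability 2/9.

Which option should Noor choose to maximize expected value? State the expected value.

Approach B ($101,820)

Approach A = 1/4 × (-32667) + 1/4 × 170000 + 1/2 × (-25000) = -8166.75 + 42500 − 12500 = 21833.25
Approach B = 1/50 × 72000 + 3/50 × 63000 + 23/25 × 105000 = 1440 + 3780 + 96600 = 101820
Approach C = 1/3 × 120000 + 1/9 × (-31000) + 1/3 × (-35000) + 2/9 × 138000 = 40000 − 3444.4444 − 11666.6667 + 30666.6667 = 55555.5556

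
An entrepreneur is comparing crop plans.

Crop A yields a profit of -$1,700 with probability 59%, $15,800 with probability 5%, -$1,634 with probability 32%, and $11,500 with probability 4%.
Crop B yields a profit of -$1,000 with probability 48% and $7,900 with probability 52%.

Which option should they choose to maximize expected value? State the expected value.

Crop A = 0.59 × (-1700) + 0.05 × 15800 + 0.32 × (-1634) + 0.04 × 11500 = -1003 + 790 − 522.88 + 460 = -275.88
Crop B = 0.48 × (-1000) + 0.52 × 7900 = -480 + 4108 = 3628

Crop B ($3,628)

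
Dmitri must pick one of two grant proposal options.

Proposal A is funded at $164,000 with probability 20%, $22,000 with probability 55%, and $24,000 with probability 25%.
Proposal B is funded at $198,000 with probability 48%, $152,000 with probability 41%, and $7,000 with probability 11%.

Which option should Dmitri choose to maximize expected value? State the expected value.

Proposal A = 0.2 × 164000 + 0.55 × 22000 + 0.25 × 24000 = 32800 + 12100 + 6000 = 50900
Proposal B = 0.48 × 198000 + 0.41 × 152000 + 0.11 × 7000 = 95040 + 62320 + 770 = 158130

Proposal B ($158,130)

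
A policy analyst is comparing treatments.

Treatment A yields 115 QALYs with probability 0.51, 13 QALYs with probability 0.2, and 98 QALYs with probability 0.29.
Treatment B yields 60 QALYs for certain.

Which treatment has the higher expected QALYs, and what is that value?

Treatment A (89.67 QALYs)

Treatment A = 0.51 × 115 + 0.2 × 13 + 0.29 × 98 = 58.65 + 2.6 + 28.42 = 89.67
Treatment B: 60 (certain)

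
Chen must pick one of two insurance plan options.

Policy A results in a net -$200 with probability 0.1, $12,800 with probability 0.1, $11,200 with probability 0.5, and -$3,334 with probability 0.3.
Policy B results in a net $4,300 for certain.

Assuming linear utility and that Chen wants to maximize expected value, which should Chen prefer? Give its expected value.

Policy A ($5,859.80)

Policy A = 0.1 × (-200) + 0.1 × 12800 + 0.5 × 11200 + 0.3 × (-3334) = -20 + 1280 + 5600 − 1000.2 = 5859.8
Policy B: 4300 (certain)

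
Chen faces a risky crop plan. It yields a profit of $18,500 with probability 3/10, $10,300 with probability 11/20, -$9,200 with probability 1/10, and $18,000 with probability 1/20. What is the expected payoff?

$11,195

EV = 3/10 × 18500 + 11/20 × 10300 + 1/10 × (-9200) + 1/20 × 18000 = 5550 + 5665 − 920 + 900 = 11195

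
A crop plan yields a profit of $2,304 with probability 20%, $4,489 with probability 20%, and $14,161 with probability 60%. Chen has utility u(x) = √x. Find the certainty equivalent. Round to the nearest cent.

$8,911.36

E[u] = 0.2·√2304 + 0.2·√4489 + 0.6·√14161 = 0.2·48 + 0.2·67 + 0.6·119 = 94.4
CE = (94.4)² = 8911.36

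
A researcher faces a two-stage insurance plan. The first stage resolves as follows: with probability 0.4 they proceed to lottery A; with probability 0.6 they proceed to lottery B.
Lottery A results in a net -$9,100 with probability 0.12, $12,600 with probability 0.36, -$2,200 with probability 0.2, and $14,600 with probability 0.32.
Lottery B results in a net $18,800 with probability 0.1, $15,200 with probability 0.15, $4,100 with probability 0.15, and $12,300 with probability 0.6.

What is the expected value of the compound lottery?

$10,363.40

EV(A) = 0.12 × (-9100) + 0.36 × 12600 + 0.2 × (-2200) + 0.32 × 14600 = -1092 + 4536 − 440 + 4672 = 7676
EV(B) = 0.1 × 18800 + 0.15 × 15200 + 0.15 × 4100 + 0.6 × 12300 = 1880 + 2280 + 615 + 7380 = 12155
Overall = 0.4 × 7676 + 0.6 × 12155 = 3070.4 + 7293 = 10363.4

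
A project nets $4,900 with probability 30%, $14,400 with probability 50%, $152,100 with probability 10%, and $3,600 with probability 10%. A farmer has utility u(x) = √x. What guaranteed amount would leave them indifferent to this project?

$15,876

E[u] = 0.3·√4900 + 0.5·√14400 + 0.1·√152100 + 0.1·√3600 = 0.3·70 + 0.5·120 + 0.1·390 + 0.1·60 = 126
CE = (126)² = 15876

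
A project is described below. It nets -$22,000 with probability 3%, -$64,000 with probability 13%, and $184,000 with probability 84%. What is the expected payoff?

$145,580

EV = 0.03 × (-22000) + 0.13 × (-64000) + 0.84 × 184000 = -660 − 8320 + 154560 = 145580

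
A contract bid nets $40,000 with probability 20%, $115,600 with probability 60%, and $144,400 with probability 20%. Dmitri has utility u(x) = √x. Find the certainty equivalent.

$102,400

E[u] = 0.2·√40000 + 0.6·√115600 + 0.2·√144400 = 0.2·200 + 0.6·340 + 0.2·380 = 320
CE = (320)² = 102400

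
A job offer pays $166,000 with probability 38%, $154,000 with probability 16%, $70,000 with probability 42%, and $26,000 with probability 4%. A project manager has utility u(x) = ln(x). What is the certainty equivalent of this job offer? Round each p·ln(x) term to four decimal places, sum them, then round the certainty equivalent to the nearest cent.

E[u] = 0.38·ln(166000) + 0.16·ln(154000) + 0.42·ln(70000) + 0.04·ln(26000) = 4.5675 + 1.9112 + 4.6856 + 0.4066 = 11.5709
CE = e^11.5709 ≈ 105968.80

$105,968.80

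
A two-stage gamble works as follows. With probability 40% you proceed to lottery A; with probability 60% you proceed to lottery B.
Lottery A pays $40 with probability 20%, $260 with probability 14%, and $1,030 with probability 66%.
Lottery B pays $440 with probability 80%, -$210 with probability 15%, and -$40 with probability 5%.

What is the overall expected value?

$480.78

EV(A) = 0.2 × 40 + 0.14 × 260 + 0.66 × 1030 = 8 + 36.4 + 679.8 = 724.2
EV(B) = 0.8 × 440 + 0.15 × (-210) + 0.05 × (-40) = 352 − 31.5 − 2 = 318.5
Overall = 0.4 × 724.2 + 0.6 × 318.5 = 289.68 + 191.1 = 480.78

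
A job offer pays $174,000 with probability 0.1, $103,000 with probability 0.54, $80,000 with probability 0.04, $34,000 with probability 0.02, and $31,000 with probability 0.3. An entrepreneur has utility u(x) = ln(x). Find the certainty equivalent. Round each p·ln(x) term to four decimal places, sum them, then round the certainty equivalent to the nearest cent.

E[u] = 0.1·ln(174000) + 0.54·ln(103000) + 0.04·ln(80000) + 0.02·ln(34000) + 0.3·ln(31000) = 1.2067 + 6.2329 + 0.4516 + 0.2087 + 3.1025 = 11.2024
CE = e^11.2024 ≈ 73306.17

$73,306.17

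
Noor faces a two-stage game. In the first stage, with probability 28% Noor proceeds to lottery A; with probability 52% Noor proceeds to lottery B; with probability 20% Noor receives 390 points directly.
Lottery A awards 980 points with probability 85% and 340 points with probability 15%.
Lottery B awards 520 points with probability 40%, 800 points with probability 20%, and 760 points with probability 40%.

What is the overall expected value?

674.96 points

EV(A) = 0.85 × 980 + 0.15 × 340 = 833 + 51 = 884
EV(B) = 0.4 × 520 + 0.2 × 800 + 0.4 × 760 = 208 + 160 + 304 = 672
Branch C: 390 (certain)
Overall = 0.28 × 884 + 0.52 × 672 + 0.2 × 390 = 247.52 + 349.44 + 78 = 674.96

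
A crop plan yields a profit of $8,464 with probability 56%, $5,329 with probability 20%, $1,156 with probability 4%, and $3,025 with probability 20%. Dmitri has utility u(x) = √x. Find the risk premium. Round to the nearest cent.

E[u] = 0.56·√8464 + 0.2·√5329 + 0.04·√1156 + 0.2·√3025 = 0.56·92 + 0.2·73 + 0.04·34 + 0.2·55 = 78.48
CE = (78.48)² = 6159.1104
Risk premium = EV − CE = 6456.88 − 6159.1104 = 297.7696

$297.77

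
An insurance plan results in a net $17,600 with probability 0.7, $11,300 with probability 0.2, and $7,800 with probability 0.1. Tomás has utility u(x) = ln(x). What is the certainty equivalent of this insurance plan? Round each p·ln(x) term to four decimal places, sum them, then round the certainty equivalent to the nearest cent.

$14,849.18

E[u] = 0.7·ln(17600) + 0.2·ln(11300) + 0.1·ln(7800) = 6.8430 + 1.8665 + 0.8962 = 9.6057
CE = e^9.6057 ≈ 14849.18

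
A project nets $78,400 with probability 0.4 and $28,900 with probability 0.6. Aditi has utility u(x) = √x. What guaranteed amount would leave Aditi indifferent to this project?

E[u] = 0.4·√78400 + 0.6·√28900 = 0.4·280 + 0.6·170 = 214
CE = (214)² = 45796

$45,796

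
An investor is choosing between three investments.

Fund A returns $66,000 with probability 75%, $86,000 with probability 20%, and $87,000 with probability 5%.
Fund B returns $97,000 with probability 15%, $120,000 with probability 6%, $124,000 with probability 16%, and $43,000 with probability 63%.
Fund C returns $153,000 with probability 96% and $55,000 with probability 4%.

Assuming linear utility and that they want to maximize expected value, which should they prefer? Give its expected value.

Fund C ($149,080)

Fund A = 0.75 × 66000 + 0.2 × 86000 + 0.05 × 87000 = 49500 + 17200 + 4350 = 71050
Fund B = 0.15 × 97000 + 0.06 × 120000 + 0.16 × 124000 + 0.63 × 43000 = 14550 + 7200 + 19840 + 27090 = 68680
Fund C = 0.96 × 153000 + 0.04 × 55000 = 146880 + 2200 = 149080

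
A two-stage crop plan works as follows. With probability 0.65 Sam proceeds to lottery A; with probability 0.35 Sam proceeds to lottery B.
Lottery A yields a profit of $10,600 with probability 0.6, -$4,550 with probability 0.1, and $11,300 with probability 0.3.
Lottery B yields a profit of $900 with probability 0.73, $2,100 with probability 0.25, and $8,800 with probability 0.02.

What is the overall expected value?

$6,517.05

EV(A) = 0.6 × 10600 + 0.1 × (-4550) + 0.3 × 11300 = 6360 − 455 + 3390 = 9295
EV(B) = 0.73 × 900 + 0.25 × 2100 + 0.02 × 8800 = 657 + 525 + 176 = 1358
Overall = 0.65 × 9295 + 0.35 × 1358 = 6041.75 + 475.3 = 6517.05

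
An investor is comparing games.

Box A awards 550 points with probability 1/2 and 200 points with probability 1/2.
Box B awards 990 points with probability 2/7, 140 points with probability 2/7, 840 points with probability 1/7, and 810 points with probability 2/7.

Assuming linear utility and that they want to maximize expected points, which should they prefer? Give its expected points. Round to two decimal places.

Box A = 1/2 × 550 + 1/2 × 200 = 275 + 100 = 375
Box B = 2/7 × 990 + 2/7 × 140 + 1/7 × 840 + 2/7 × 810 = 282.8571 + 40 + 120 + 231.4286 = 674.2857

Box B (674.29 points)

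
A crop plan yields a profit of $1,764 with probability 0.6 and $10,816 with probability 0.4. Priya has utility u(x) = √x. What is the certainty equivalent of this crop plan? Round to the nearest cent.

$4,462.24

E[u] = 0.6·√1764 + 0.4·√10816 = 0.6·42 + 0.4·104 = 66.8
CE = (66.8)² = 4462.24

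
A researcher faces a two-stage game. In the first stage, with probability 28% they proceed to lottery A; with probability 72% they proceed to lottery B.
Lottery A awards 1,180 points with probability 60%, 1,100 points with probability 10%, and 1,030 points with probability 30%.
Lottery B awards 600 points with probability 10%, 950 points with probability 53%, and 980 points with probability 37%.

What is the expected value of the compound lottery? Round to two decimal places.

982.35 points

EV(A) = 0.6 × 1180 + 0.1 × 1100 + 0.3 × 1030 = 708 + 110 + 309 = 1127
EV(B) = 0.1 × 600 + 0.53 × 950 + 0.37 × 980 = 60 + 503.5 + 362.6 = 926.1
Overall = 0.28 × 1127 + 0.72 × 926.1 = 315.56 + 666.792 = 982.352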